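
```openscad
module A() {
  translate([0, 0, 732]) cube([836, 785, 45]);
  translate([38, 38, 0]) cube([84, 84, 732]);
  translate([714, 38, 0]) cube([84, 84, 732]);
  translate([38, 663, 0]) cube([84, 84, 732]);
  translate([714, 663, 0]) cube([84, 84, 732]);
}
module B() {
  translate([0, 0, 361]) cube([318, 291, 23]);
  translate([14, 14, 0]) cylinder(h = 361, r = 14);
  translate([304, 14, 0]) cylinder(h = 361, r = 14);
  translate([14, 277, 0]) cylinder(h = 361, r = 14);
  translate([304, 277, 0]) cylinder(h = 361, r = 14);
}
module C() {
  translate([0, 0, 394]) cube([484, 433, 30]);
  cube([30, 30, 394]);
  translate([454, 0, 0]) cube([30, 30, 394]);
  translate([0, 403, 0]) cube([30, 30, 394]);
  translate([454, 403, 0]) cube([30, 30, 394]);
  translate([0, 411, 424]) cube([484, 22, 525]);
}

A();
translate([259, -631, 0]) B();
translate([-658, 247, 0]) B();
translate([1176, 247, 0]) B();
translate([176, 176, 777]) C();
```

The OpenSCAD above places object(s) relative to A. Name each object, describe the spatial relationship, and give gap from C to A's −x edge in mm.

A is a table. B is a stool. C is a chair. Three stools sit around the table at the −y, −x, +x sides. The chair is on top of the table, centred. The gap from the chair to the table's −x edge is 176 mm.

The chair's min-x is at 176; the table's min-x is 0; gap = 176 mm.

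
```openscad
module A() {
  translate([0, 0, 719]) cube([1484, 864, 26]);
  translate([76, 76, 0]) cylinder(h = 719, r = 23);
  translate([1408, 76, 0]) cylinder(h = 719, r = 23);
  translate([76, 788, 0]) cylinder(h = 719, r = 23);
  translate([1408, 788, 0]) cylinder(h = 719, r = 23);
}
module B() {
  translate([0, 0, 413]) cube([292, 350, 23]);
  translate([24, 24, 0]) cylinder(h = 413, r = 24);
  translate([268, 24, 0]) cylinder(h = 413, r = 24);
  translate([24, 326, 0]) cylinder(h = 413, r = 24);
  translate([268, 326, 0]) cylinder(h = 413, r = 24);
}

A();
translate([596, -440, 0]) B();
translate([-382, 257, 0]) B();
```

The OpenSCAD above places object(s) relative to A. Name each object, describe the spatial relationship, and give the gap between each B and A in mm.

A is a table. B is a stool. Two stools sit around the table at the −y, −x sides. The gap between each stool and the table is 90 mm.

Each stool's nearest face is 90 mm from the table's bounding box.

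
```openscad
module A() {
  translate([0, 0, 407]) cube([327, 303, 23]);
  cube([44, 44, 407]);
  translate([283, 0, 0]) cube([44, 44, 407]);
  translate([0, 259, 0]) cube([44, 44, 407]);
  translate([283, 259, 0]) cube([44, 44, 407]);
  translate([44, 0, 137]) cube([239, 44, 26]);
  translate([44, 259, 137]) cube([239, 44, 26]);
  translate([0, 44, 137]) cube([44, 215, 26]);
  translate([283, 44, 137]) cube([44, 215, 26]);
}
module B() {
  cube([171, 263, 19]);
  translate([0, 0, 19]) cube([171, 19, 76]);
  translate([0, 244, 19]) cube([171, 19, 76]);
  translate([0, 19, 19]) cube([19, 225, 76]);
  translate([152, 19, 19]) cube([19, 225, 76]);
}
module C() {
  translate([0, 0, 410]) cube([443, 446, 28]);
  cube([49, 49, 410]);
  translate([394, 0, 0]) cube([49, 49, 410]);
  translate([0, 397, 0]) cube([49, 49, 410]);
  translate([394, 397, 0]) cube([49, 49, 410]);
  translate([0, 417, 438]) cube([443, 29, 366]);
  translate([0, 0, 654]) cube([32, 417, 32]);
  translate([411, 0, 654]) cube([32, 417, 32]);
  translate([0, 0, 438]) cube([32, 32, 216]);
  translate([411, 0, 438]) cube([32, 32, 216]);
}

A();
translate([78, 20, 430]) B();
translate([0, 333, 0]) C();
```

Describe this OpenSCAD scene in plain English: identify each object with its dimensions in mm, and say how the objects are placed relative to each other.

A is a simple wooden stool: a rectangular seat 327 mm (x) by 303 mm (y), 23 mm thick, top face at z = 430 mm, on four square legs, each 44×44 mm in cross-section. The legs rest on z = 0, each flush with a corner of the seat. Four stretchers, 44 mm wide and 26 mm tall, connect adjacent legs with their undersides at z = 137 mm, each running between the inner faces of the legs it joins and aligned with the legs' outer faces on the other axis.

B is an open-topped rectangular box: outside dimensions 171×263×95 mm, with a uniform wall and base thickness of 19 mm. The base is a full 171×263 slab on the floor; four walls sit on top of the base. The front and back walls (the −y and +y sides) span the full width; the two side walls fit between them.

C is a chair. The seat is a 443×446×28 mm slab with its top at z = 438 mm, on four 49×49 mm corner legs (flush with the seat edges, standing on z = 0). A flat backrest 29 mm thick, 366 mm tall, spans the full seat width and rises from the seat top along its +y edge, rear face flush with the rear of the seat. Two armrests of 32×32 mm section run along each side from the seat's front edge to the front of the backrest, top faces 248 mm above the seat top and outer faces flush with the seat's x-edges; a 32×32 mm post under the front of each armrest stands on the seat at the front corner.

The open box is on top of the stool, centred. The chair is on the floor beside the stool on its +y side.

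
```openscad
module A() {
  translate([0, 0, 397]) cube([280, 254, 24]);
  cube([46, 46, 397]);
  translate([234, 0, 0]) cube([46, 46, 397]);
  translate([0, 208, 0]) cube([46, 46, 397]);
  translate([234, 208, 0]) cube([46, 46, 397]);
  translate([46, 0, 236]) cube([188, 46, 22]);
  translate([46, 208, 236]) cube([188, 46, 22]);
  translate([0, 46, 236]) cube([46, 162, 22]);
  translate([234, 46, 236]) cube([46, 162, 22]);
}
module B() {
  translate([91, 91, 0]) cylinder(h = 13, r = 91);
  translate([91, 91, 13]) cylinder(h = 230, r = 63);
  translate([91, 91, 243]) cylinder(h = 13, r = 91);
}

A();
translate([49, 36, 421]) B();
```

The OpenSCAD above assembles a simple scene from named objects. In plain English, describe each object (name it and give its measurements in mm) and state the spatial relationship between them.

A is a four-legged stool. The seat is a 280×254×24 mm slab whose top surface is at z = 421 mm; four square legs, each 46×46 mm in cross-section, run from the floor (z = 0) to the underside of the seat, each flush with a corner of the seat. Four stretchers, 46 mm wide and 22 mm tall, connect adjacent legs with their undersides at z = 236 mm, each running between the inner faces of the legs it joins and aligned with the legs' outer faces on the other axis.

B is a spool: two coaxial disc flanges of radius 91 mm and thickness 13 mm, joined by a core cylinder of radius 63 mm and height 230 mm. The lower flange rests on z = 0 and the three cylinders share a vertical axis.

The spool is on top of the stool, centred.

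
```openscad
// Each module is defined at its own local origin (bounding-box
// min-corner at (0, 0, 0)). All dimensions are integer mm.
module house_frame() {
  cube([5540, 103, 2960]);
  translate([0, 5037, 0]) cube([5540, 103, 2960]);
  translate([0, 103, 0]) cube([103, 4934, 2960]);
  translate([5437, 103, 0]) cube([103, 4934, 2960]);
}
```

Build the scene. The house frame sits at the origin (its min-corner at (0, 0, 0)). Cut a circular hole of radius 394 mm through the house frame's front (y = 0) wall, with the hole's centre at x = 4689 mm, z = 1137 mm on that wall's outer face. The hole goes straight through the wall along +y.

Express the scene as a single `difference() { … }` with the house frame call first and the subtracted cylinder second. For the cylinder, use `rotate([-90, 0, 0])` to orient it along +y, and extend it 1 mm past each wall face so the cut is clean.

difference() {
  house_frame();
  translate([4689, -1, 1137]) rotate([-90, 0, 0]) cylinder(h = 105, r = 394);
}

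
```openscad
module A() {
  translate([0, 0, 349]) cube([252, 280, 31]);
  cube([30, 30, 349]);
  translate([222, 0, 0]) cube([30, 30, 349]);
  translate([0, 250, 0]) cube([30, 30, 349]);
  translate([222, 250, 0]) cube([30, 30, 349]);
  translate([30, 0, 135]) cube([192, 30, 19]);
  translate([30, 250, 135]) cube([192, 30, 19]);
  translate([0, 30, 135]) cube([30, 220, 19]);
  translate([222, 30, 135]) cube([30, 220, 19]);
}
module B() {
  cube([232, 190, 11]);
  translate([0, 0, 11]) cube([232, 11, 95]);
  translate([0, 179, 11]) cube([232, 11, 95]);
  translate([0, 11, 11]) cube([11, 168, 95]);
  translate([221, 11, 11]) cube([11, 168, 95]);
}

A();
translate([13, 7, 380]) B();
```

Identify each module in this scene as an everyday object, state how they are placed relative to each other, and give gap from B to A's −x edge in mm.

A is a stool. B is an open box. The open box is on top of the stool. The gap from the open box to the stool's −x edge is 13 mm.

The open box's min-x is at 13; the stool's min-x is 0; gap = 13 mm.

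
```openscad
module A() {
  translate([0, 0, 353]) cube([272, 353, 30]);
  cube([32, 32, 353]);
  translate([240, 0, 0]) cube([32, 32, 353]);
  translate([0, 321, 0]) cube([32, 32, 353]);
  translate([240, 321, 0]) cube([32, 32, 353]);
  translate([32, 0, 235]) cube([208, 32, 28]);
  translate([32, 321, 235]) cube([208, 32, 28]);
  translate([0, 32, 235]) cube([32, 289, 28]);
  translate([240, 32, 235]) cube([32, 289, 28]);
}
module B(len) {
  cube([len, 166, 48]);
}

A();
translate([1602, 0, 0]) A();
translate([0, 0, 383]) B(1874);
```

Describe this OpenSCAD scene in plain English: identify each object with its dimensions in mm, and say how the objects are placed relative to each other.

A is a four-legged stool. The seat is a 272×353×30 mm slab whose top surface is at z = 383 mm; four square legs, each 32×32 mm in cross-section, run from the floor (z = 0) to the underside of the seat, each flush with a corner of the seat. Four stretchers, 32 mm wide and 28 mm tall, connect adjacent legs with their undersides at z = 235 mm, each running between the inner faces of the legs it joins and aligned with the legs' outer faces on the other axis.

B is a rectangular beam 1874 mm long (x), 166 mm deep (y), 48 mm thick (z).

The beam spans the tops of two stools placed 1330 mm apart, resting at z = 383 mm.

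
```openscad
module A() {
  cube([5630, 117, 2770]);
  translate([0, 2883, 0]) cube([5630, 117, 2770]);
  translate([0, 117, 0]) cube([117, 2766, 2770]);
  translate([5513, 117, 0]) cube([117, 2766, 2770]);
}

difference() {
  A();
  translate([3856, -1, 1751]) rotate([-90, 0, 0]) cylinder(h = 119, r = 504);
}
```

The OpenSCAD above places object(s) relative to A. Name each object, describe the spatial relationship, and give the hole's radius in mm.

The subtracted cylinder has r = 504 mm.

A is a house frame. The house frame has a circular hole through its front wall. The hole's radius is 504 mm.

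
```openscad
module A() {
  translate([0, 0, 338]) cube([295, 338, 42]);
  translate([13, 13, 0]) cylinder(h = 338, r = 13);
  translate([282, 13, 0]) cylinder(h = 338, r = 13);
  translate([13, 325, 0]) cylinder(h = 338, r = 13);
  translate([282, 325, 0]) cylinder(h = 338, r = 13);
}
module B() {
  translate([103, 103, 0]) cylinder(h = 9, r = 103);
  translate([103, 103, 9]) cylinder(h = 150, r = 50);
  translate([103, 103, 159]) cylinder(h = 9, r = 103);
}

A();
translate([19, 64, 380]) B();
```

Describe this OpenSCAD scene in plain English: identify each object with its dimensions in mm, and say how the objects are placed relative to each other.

A is a simple wooden stool: a rectangular seat 295 mm (x) by 338 mm (y), 42 mm thick, top face at z = 380 mm, on four round legs, each 26 mm in diameter. The legs rest on z = 0, each leg's axis is inset half a diameter from the nearest pair of seat edges (so the leg's bounding box is flush with the corner).

B is a spool: two coaxial disc flanges of radius 103 mm and thickness 9 mm, joined by a core cylinder of radius 50 mm and height 150 mm. The lower flange rests on z = 0 and the three cylinders share a vertical axis.

The spool is on top of the stool.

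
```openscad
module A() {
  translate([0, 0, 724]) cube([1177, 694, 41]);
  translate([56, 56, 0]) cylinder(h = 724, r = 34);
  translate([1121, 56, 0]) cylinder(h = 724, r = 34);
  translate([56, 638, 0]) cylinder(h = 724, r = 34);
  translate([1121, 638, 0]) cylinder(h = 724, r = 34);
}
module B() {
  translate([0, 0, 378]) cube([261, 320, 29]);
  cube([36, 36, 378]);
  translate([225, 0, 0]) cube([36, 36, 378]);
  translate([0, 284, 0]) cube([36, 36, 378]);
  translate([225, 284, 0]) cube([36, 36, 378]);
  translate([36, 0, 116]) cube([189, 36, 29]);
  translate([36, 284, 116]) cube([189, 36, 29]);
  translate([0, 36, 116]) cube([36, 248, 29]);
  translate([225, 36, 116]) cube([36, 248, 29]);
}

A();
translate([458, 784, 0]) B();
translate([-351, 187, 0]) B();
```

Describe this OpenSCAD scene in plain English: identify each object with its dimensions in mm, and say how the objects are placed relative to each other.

A is a table: top 1177 mm (x) × 694 mm (y), 41 mm thick, upper face at z = 765 mm, on four round legs of 68 mm diameter, each leg's bounding box inset 22 mm from the nearest pair of top edges, running from z = 0 to the bottom of the top.

B is a four-legged stool. The seat is 261×320 mm, 29 mm thick, top at z = 407 mm. It stands on four square legs, each 36×36 mm in cross-section, from z = 0 to the seat underside, each flush with a corner of the seat. Four stretchers, 36 mm wide and 29 mm tall, connect adjacent legs with their undersides at z = 116 mm, each running between the inner faces of the legs it joins and aligned with the legs' outer faces on the other axis.

Two stools sit around the table at the +y, −x sides.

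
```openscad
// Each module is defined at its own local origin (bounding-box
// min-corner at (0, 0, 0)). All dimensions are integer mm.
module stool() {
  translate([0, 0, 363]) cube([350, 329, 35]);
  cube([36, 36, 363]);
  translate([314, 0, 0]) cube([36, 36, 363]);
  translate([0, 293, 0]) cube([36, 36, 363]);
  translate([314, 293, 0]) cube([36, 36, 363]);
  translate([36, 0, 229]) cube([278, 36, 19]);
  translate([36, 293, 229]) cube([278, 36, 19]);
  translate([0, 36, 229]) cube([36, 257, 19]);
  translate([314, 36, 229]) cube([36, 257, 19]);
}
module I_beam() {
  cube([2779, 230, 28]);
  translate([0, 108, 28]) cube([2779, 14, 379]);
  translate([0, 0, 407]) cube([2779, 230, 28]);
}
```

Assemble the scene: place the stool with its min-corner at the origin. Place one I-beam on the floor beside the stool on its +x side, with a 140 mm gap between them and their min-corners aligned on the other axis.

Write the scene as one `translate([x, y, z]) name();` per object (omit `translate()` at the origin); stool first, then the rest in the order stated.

stool();
translate([490, 0, 0]) I_beam();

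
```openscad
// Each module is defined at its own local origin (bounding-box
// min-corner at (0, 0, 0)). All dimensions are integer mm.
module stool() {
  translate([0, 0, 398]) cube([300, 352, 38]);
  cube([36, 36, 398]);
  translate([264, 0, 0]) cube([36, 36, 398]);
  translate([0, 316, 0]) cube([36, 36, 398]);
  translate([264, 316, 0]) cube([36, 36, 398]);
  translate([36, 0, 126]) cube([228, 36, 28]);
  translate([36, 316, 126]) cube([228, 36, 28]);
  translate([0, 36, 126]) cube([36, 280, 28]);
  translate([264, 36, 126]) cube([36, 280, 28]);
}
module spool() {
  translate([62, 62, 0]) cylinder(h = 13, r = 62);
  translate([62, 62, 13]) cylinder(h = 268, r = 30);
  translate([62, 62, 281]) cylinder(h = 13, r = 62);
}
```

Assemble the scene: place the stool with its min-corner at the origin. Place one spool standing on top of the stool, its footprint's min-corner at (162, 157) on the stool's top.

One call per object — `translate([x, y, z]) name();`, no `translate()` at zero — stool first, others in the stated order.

stool();
translate([162, 157, 436]) spool();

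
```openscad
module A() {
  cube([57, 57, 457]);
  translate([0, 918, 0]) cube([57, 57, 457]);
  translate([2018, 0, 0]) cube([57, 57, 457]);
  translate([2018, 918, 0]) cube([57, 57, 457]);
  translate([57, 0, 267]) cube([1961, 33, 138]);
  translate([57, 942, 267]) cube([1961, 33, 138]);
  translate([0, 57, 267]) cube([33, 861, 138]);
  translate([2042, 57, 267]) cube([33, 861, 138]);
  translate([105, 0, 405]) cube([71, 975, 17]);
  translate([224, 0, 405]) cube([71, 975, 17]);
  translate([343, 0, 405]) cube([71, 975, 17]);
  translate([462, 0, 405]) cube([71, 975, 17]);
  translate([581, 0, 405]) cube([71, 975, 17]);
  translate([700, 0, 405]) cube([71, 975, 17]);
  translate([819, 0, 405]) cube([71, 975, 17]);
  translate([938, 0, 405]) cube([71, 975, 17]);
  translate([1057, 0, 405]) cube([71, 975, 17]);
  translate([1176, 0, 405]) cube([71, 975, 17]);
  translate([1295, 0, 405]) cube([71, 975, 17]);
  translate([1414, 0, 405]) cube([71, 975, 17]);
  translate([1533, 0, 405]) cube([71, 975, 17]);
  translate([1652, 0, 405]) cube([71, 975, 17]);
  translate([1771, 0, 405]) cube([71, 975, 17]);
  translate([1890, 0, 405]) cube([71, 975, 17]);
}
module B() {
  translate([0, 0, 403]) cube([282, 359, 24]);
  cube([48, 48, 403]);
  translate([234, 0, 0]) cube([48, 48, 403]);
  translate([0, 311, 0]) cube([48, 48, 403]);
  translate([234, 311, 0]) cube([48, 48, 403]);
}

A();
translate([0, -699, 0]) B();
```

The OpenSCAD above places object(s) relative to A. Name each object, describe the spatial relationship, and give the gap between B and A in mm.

A is a bed frame. B is a stool. The stool is on the floor beside the bed frame on its −y side. The gap between the stool and the bed frame is 340 mm.

The stool's nearest face is 340 mm from the bed frame's −y face.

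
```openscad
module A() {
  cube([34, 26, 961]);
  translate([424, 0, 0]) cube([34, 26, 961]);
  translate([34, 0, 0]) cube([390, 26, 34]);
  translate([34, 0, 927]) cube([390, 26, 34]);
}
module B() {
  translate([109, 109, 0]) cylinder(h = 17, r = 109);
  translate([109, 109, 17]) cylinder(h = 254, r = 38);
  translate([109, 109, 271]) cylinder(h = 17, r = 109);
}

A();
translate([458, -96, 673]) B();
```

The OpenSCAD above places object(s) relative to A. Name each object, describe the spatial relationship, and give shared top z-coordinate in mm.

Both tops at z = 961 mm.

A is a picture frame. B is a spool. The spool is beside the picture frame with their tops flush at z = 961. The shared top z-coordinate is 961 mm.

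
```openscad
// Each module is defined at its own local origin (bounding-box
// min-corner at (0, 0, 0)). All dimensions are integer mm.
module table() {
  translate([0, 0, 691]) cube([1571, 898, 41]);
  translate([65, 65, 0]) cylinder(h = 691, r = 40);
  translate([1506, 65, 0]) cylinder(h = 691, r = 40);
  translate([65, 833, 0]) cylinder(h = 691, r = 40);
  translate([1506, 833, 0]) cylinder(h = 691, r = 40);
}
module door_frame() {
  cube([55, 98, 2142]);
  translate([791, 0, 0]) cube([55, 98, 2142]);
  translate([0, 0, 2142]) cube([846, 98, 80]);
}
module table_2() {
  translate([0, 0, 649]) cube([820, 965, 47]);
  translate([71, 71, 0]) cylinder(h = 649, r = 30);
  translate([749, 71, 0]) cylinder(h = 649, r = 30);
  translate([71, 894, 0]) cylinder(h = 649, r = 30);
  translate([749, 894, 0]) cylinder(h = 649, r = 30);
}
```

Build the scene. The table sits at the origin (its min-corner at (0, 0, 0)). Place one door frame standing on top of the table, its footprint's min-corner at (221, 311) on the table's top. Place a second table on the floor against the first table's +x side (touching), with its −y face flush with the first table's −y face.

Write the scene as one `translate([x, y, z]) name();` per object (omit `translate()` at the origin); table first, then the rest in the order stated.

table();
translate([221, 311, 732]) door_frame();
translate([1571, 0, 0]) table_2();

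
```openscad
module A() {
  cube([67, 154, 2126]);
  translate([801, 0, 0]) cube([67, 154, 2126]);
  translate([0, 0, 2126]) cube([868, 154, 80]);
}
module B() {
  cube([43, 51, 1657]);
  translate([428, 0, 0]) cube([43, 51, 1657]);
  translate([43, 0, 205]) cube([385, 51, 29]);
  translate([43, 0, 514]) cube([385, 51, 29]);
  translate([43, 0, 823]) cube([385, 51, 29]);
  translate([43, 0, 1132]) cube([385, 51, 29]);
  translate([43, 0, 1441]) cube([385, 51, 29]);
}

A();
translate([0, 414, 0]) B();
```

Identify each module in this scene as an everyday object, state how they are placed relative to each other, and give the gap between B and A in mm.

A is a door frame. B is a ladder. The ladder is on the floor beside the door frame on its +y side. The gap between the ladder and the door frame is 260 mm.

The ladder's nearest face is 260 mm from the door frame's +y face.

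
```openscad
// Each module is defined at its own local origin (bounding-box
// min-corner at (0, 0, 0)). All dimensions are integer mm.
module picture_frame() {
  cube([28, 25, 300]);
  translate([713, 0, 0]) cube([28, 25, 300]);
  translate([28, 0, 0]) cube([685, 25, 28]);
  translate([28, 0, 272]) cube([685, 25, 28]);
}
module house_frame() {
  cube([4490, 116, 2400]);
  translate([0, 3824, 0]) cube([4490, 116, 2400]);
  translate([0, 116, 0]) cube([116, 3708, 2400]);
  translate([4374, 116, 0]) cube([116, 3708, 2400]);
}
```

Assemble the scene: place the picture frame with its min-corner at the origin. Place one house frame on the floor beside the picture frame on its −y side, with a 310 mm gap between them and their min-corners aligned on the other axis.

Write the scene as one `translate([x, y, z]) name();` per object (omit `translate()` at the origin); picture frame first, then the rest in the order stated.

picture_frame();
translate([0, -4250, 0]) house_frame();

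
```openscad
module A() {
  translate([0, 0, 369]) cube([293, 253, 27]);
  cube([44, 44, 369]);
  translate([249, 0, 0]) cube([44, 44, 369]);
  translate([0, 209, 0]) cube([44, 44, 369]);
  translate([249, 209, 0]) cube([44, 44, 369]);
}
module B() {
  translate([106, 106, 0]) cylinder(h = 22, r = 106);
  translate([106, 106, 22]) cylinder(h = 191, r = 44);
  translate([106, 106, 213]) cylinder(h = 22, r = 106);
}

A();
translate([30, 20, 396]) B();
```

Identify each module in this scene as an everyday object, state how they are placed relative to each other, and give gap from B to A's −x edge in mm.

A is a stool. B is a spool. The spool is on top of the stool. The gap from the spool to the stool's −x edge is 30 mm.

The spool's min-x is at 30; the stool's min-x is 0; gap = 30 mm.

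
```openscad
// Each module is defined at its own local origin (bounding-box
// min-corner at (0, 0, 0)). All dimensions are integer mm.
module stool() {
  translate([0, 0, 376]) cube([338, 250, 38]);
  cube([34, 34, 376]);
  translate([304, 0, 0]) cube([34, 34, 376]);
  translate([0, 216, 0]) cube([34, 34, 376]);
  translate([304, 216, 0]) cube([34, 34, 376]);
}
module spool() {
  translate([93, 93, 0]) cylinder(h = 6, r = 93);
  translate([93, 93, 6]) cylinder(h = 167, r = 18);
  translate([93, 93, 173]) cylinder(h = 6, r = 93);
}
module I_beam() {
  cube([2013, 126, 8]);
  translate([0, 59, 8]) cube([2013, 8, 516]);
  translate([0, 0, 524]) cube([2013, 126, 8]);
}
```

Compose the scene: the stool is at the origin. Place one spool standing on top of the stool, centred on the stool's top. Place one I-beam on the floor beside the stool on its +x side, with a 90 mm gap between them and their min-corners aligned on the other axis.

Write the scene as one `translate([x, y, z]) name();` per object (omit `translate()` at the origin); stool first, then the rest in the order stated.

stool();
translate([76, 32, 414]) spool();
translate([428, 0, 0]) I_beam();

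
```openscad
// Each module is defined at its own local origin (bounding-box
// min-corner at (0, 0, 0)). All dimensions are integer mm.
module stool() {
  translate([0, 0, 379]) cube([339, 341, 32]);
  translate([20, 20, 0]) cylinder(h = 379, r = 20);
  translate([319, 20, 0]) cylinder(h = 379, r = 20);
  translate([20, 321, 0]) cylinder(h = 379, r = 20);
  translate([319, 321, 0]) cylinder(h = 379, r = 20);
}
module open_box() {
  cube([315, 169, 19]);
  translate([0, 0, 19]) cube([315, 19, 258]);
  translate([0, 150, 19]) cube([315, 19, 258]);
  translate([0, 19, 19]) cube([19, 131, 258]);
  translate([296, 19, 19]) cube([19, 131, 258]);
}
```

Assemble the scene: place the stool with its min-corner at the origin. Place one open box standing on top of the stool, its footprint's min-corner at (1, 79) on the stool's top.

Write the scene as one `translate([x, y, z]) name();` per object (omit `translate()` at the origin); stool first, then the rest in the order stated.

stool();
translate([1, 79, 411]) open_box();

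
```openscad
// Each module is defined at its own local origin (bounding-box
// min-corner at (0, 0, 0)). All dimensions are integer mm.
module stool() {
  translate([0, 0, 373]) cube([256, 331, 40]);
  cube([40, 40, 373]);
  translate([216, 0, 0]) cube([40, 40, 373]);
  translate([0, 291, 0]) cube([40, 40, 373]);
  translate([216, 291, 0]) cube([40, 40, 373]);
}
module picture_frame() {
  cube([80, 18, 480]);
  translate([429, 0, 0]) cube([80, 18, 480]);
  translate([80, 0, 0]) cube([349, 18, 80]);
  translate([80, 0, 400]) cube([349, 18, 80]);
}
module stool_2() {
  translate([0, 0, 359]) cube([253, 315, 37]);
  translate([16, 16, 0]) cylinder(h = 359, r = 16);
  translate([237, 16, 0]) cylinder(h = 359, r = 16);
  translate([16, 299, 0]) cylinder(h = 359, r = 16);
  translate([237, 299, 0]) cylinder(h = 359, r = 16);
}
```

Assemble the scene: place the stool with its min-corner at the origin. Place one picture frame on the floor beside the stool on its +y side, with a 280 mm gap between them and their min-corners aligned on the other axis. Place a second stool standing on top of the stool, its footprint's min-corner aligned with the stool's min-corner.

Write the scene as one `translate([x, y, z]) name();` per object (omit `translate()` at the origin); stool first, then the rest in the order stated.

stool();
translate([0, 611, 0]) picture_frame();
translate([0, 0, 413]) stool_2();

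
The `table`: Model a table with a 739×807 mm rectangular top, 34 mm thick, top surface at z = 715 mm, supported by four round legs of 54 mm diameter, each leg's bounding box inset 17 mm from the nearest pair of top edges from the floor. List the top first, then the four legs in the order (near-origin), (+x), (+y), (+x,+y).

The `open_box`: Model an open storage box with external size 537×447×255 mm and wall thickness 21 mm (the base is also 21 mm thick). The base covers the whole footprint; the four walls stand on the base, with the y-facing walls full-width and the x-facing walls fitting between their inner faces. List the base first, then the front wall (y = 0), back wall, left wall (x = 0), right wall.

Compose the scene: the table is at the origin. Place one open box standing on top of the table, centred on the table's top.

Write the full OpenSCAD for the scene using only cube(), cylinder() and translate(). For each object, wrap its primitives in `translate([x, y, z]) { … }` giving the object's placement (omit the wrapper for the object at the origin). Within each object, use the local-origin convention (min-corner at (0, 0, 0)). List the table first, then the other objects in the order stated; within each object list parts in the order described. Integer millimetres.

translate([0, 0, 681]) cube([739, 807, 34]);
translate([44, 44, 0]) cylinder(h = 681, r = 27);
translate([695, 44, 0]) cylinder(h = 681, r = 27);
translate([44, 763, 0]) cylinder(h = 681, r = 27);
translate([695, 763, 0]) cylinder(h = 681, r = 27);
translate([101, 180, 715]) {
  cube([537, 447, 21]);
  translate([0, 0, 21]) cube([537, 21, 234]);
  translate([0, 426, 21]) cube([537, 21, 234]);
  translate([0, 21, 21]) cube([21, 405, 234]);
  translate([516, 21, 21]) cube([21, 405, 234]);
}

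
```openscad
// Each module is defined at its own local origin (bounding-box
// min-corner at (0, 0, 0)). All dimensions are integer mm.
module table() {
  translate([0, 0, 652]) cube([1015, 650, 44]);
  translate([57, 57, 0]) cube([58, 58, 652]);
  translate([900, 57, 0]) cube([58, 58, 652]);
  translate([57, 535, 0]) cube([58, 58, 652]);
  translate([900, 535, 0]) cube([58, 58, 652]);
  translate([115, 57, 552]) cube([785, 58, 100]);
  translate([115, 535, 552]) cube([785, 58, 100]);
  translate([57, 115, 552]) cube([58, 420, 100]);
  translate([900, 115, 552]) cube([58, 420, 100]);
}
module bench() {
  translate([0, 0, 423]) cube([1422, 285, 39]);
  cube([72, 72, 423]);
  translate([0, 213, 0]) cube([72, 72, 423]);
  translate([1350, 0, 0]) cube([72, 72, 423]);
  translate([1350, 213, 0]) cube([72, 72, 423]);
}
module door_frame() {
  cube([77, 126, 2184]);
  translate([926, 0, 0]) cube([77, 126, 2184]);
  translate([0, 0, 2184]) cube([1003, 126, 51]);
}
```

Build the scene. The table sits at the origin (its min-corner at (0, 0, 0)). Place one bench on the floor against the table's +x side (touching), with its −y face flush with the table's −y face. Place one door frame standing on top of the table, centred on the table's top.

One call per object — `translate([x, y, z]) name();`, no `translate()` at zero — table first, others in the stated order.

table();
translate([1015, 0, 0]) bench();
translate([6, 262, 696]) door_frame();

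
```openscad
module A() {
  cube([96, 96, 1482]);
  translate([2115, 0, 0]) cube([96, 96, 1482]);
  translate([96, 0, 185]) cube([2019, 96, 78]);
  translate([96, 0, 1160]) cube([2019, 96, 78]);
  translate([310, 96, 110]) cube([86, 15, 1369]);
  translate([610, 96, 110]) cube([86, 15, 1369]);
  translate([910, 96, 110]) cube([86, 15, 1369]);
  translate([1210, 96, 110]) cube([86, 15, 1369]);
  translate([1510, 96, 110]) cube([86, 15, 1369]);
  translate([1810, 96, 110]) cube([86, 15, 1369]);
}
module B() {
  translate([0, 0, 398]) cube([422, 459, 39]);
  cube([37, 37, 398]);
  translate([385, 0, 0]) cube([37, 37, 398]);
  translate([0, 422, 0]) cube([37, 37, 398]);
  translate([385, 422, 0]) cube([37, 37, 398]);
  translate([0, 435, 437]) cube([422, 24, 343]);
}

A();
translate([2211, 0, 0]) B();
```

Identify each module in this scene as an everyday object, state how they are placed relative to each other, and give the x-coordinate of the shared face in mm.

A is a fence section. B is a chair. The chair is against the fence section's +x side, with their −y faces flush. The x-coordinate of the shared face is 2211 mm.

The fence section's +x face and the chair's −x face are both at x = 2211 mm.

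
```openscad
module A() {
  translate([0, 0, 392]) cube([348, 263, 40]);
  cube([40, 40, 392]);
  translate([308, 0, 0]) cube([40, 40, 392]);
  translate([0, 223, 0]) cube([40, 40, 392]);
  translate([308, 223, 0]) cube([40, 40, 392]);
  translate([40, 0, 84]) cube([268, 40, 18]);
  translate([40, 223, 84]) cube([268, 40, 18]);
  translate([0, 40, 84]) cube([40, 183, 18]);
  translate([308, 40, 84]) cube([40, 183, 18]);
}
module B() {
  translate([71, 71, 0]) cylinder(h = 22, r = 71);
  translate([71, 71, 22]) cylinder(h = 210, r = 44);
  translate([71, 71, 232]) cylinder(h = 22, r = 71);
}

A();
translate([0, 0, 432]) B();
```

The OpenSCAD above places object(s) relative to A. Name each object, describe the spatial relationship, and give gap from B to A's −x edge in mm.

The spool's min-x is at 0; the stool's min-x is 0; gap = 0 mm.

A is a stool. B is a spool. The spool is on top of the stool. The gap from the spool to the stool's −x edge is 0 mm.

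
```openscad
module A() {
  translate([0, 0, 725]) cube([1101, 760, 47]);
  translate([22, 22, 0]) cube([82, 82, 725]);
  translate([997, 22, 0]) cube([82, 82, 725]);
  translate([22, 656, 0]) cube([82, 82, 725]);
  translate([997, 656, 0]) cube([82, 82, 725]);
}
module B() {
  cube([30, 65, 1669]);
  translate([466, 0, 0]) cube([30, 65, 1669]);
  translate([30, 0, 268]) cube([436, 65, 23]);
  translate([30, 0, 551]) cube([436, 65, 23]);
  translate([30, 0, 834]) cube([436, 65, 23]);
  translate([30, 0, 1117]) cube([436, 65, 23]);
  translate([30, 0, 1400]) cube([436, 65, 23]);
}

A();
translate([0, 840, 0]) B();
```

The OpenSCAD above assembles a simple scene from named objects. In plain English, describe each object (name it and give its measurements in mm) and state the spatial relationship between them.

A is a rectangular dining table. The top is 1101×760×47 mm with its upper surface at z = 772 mm. It stands on four 82×82 mm square legs, each inset 22 mm from the nearest pair of top edges, running from the floor to the underside of the top.

B is a wooden ladder with two side rails of 30×65 mm section and 1669 mm height, set 496 mm apart overall. Between them run 5 rectangular rungs (65 mm deep, 23 mm thick), front faces flush with the rails' −y face. The bottom of the first rung is 268 mm above the floor and each subsequent rung is 283 mm higher than the one below.

The ladder is on the floor beside the table on its +y side.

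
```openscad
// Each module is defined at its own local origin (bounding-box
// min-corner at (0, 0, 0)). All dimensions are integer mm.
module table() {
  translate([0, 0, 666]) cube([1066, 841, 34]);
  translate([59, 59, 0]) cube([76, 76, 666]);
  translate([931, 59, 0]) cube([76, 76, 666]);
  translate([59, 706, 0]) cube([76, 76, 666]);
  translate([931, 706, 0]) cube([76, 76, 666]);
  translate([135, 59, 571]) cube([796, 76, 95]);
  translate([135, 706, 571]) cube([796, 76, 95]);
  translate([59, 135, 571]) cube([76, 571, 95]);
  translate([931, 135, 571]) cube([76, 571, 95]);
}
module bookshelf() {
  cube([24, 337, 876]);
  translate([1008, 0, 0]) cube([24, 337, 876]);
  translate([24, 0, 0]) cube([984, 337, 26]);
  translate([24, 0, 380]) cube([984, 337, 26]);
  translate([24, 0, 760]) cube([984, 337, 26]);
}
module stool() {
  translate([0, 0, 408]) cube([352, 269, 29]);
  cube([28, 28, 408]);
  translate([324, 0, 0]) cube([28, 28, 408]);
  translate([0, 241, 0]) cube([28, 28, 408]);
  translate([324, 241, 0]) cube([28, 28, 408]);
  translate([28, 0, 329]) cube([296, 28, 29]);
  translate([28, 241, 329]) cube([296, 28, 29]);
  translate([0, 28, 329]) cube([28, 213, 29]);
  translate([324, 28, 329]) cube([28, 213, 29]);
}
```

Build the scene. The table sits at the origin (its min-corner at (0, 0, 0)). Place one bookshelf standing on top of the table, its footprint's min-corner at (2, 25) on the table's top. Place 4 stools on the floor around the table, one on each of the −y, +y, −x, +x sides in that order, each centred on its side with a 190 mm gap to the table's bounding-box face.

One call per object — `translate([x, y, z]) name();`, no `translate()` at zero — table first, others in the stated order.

table();
translate([2, 25, 700]) bookshelf();
translate([357, -459, 0]) stool();
translate([357, 1031, 0]) stool();
translate([-542, 286, 0]) stool();
translate([1256, 286, 0]) stool();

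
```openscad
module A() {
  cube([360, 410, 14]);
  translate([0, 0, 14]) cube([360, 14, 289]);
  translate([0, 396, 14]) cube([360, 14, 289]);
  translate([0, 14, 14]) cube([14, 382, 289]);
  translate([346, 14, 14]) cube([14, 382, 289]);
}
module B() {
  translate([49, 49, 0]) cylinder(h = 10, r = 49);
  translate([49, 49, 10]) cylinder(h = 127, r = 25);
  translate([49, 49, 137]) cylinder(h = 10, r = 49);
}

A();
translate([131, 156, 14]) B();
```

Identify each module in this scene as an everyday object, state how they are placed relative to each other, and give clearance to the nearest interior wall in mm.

A is an open box. B is a spool. The spool sits inside the open box, centred. The clearance to the nearest interior wall is 117 mm.

Clearances: x = 117, y = 142; minimum 117 mm.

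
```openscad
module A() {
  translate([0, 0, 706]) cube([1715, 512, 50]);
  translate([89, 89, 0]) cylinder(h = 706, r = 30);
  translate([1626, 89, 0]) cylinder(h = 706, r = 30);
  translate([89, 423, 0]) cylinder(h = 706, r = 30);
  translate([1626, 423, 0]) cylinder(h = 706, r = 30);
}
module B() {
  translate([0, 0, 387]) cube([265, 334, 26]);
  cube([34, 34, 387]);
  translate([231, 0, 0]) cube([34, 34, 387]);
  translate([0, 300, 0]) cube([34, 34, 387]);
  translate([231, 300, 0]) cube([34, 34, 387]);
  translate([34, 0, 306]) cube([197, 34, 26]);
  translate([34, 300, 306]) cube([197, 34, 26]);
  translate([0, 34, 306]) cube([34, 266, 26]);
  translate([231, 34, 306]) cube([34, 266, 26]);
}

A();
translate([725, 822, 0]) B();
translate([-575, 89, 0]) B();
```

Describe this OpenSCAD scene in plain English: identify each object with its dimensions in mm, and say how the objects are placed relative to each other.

A is a rectangular dining table. The top is 1715×512×50 mm with its upper surface at z = 756 mm. It stands on four round legs of 60 mm diameter, each leg's bounding box inset 59 mm from the nearest pair of top edges, running from the floor to the underside of the top.

B is a four-legged stool. The seat is 265×334 mm, 26 mm thick, top at z = 413 mm. It stands on four square legs, each 34×34 mm in cross-section, from z = 0 to the seat underside, each flush with a corner of the seat. Four stretchers, 34 mm wide and 26 mm tall, connect adjacent legs with their undersides at z = 306 mm, each running between the inner faces of the legs it joins and aligned with the legs' outer faces on the other axis.

Two stools sit around the table at the +y, −x sides.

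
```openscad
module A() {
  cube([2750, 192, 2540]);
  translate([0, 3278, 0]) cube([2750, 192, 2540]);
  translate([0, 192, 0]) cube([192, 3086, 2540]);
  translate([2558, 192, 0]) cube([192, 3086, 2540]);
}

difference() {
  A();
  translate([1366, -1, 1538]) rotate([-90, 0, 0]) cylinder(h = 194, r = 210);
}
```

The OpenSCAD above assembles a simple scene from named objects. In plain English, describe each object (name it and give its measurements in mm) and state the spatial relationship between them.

A is the wall frame of a small rectangular building: four walls, each 2540 mm tall and 192 mm thick, enclosing a footprint 2750 mm (x) by 3470 mm (y) outside-to-outside, with no floor or roof. The front and back walls (the −y and +y sides) span the full width; the two side walls fit between them.

The house frame has a circular hole of radius 210 mm through its front wall, centred at (x = 1366, z = 1538).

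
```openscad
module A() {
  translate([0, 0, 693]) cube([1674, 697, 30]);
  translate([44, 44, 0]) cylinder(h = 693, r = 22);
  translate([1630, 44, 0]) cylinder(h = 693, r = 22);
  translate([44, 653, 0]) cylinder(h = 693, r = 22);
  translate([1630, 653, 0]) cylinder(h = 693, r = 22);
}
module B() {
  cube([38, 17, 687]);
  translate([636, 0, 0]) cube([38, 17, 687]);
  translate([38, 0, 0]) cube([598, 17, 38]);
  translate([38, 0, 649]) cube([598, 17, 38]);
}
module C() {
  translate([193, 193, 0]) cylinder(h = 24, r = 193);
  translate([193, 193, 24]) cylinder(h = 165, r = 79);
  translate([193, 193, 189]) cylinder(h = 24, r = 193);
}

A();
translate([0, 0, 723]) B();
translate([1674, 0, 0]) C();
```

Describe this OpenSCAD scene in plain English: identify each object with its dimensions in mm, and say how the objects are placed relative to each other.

A is a rectangular dining table. The top is 1674×697×30 mm with its upper surface at z = 723 mm. It stands on four round legs of 44 mm diameter, each leg's bounding box inset 22 mm from the nearest pair of top edges, running from the floor to the underside of the top.

B is a picture frame with a 598×611 mm rectangular opening (x by z) and a uniform 38 mm border on every side. Frame depth is 17 mm along y. It is built from two vertical stiles running the full outside height and two horizontal rails spanning the gap between the stiles.

C is a spool: two coaxial disc flanges of radius 193 mm and thickness 24 mm, joined by a core cylinder of radius 79 mm and height 165 mm. The lower flange rests on z = 0 and the three cylinders share a vertical axis.

The picture frame is on top of the table. The spool is against the table's +x side, with their −y faces flush.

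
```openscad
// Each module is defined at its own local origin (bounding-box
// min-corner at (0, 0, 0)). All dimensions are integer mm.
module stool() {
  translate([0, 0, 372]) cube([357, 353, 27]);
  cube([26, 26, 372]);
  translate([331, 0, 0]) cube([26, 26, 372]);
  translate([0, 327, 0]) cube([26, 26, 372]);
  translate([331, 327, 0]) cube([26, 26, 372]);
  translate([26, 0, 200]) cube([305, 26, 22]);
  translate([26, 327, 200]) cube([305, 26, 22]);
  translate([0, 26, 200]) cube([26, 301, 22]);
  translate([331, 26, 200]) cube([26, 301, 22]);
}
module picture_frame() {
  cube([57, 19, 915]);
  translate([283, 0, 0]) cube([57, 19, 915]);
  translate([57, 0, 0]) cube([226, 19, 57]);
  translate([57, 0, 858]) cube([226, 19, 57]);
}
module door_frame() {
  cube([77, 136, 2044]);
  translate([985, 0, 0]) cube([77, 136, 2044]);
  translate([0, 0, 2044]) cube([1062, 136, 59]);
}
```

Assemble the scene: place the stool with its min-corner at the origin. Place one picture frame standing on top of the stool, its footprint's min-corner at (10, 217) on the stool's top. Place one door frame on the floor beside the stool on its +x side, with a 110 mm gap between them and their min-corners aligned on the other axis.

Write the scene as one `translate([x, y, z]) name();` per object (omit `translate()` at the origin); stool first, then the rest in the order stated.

stool();
translate([10, 217, 399]) picture_frame();
translate([467, 0, 0]) door_frame();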